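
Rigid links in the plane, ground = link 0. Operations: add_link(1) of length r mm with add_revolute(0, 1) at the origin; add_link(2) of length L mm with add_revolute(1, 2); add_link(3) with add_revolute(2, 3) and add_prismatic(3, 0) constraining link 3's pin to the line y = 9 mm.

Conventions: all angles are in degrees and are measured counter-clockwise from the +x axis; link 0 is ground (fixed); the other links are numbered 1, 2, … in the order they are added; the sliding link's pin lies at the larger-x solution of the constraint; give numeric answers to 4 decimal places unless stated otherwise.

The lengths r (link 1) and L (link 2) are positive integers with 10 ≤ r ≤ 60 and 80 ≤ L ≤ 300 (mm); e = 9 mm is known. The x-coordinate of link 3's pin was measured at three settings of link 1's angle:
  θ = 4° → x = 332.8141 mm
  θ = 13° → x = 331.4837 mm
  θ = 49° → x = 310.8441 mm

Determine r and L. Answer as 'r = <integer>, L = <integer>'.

constraint per measurement: (x − r cos θ)² + (r sin θ − e)² = L²
subtracting the θ₁ and θ₂ equations cancels the r² and L² terms:
r = (x₁² − x₂²) / (2[(x₁cos θ₁ + e sin θ₁) − (x₂cos θ₂ + e sin θ₂)]) = 57.9998 → r = 58
L² = (x₁ − r cos θ₁)² + (r sin θ₁ − e)² = 75625.0071 → L = 275.0000 → L = 275
check at θ₃=49°: x = 310.8441 (printed 310.8441) ✓

r = 58, L = 275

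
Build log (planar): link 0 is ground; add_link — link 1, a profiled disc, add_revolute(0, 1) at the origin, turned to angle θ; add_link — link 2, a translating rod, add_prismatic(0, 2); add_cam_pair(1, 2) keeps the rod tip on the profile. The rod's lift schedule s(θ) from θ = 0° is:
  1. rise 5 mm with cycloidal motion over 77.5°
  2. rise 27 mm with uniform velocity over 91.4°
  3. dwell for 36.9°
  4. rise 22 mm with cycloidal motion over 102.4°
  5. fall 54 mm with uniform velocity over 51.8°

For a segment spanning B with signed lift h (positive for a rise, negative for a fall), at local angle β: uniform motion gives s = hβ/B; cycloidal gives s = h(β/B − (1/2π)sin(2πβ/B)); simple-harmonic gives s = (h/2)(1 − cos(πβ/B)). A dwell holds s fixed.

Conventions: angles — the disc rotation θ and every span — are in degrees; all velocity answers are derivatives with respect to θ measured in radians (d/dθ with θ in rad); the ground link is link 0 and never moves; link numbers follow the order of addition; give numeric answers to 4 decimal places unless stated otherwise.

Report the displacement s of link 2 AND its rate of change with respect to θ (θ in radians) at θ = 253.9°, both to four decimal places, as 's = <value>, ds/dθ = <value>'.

seg 1 [0°–77.5°] cycloidal, h=5: full span → s += 5 → s = 5.0000
seg 2 [77.5°–168.9°] uniform, h=27: full span → s += 27 → s = 32.0000
seg 3 [168.9°–205.8°] dwell: s stays 32.0000
seg 4 [205.8°–308.2°] cycloidal, h=22: θ=253.9° here. β=48.1, B=102.4. 22·(0.4697 − sin(2π·0.4697)/(2π)) = 9.6720 → s = 41.6720
velocity in seg [205.8°–308.2°] (cycloidal), θ in radians: β = 48.1° = 0.8395 rad, B = 102.4° = 1.7872 rad; ds/dθ = (h/B)(1 − cos(2πβ/B)) = (22/1.7872)(1 − cos(2π·0.4697)) = 24.397262 mm/rad

s = 41.6720, ds/dθ = 24.3973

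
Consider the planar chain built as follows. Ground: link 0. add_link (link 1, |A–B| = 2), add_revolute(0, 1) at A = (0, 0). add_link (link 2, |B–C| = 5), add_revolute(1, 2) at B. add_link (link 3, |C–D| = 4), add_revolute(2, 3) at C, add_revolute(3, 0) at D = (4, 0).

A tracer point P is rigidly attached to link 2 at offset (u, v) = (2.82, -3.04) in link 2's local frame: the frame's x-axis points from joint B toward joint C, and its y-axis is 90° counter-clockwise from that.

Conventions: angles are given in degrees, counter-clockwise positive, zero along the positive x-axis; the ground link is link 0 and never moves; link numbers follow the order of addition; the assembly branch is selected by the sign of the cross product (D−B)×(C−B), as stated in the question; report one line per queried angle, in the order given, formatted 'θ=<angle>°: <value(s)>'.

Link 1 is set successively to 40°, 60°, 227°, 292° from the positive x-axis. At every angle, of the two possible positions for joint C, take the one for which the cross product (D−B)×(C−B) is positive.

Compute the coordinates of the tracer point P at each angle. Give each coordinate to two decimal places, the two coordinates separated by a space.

A=(0,0), D=(4.00,0)
θ=40°: B = A + 2.00·(cos40°, sin40°) = (1.5321, 1.2856)
θ=40°: |BD| = 2.7827
θ=40°: circle(B,5.00) ∩ circle(D,4.00): a=3.0085, h=3.9936
θ=40°:   candidates: C₊=(6.0453,3.4376) cross=11.113; C₋=(2.3552,-3.6462) cross=-11.113
θ=40°:   branch + wants cross > 0 → take C=(6.0453,3.4376) (cross=11.113)
θ=40°: ex = (C−B)/|BC| = (0.9026,0.4304); ey = (-0.4304,0.9026)
θ=40°: P = B + 2.82·ex + -3.04·ey = (5.3859,-0.2447)
θ=60°: B = A + 2.00·(cos60°, sin60°) = (1.0000, 1.7321)
θ=60°: |BD| = 3.4641
θ=60°: circle(B,5.00) ∩ circle(D,4.00): a=3.0311, h=3.9765
θ=60°:   candidates: C₊=(5.6132,3.6603) cross=13.775; C₋=(1.6368,-3.2272) cross=-13.775
θ=60°:   branch + wants cross > 0 → take C=(5.6132,3.6603) (cross=13.775)
θ=60°: ex = (C−B)/|BC| = (0.9226,0.3856); ey = (-0.3856,0.9226)
θ=60°: P = B + 2.82·ex + -3.04·ey = (4.7742,0.0147)
θ=227°: B = A + 2.00·(cos227°, sin227°) = (-1.3640, -1.4627)
θ=227°: |BD| = 5.5599
θ=227°: circle(B,5.00) ∩ circle(D,4.00): a=3.5893, h=3.4809
θ=227°:   candidates: C₊=(1.1831,2.8399) cross=19.353; C₋=(3.0146,-3.8767) cross=-19.353
θ=227°:   branch + wants cross > 0 → take C=(1.1831,2.8399) (cross=19.353)
θ=227°: ex = (C−B)/|BC| = (0.5094,0.8605); ey = (-0.8605,0.5094)
θ=227°: P = B + 2.82·ex + -3.04·ey = (2.6885,-0.5847)
θ=292°: B = A + 2.00·(cos292°, sin292°) = (0.7492, -1.8544)
θ=292°: |BD| = 3.7425
θ=292°: circle(B,5.00) ∩ circle(D,4.00): a=3.0737, h=3.9437
θ=292°:   candidates: C₊=(1.4650,3.0941) cross=14.759; C₋=(5.3731,-3.7569) cross=-14.759
θ=292°:   branch + wants cross > 0 → take C=(1.4650,3.0941) (cross=14.759)
θ=292°: ex = (C−B)/|BC| = (0.1432,0.9897); ey = (-0.9897,0.1432)
θ=292°: P = B + 2.82·ex + -3.04·ey = (4.1616,0.5014)

θ=40°: 5.39 -0.24
θ=60°: 4.77 0.01
θ=227°: 2.69 -0.58
θ=292°: 4.16 0.50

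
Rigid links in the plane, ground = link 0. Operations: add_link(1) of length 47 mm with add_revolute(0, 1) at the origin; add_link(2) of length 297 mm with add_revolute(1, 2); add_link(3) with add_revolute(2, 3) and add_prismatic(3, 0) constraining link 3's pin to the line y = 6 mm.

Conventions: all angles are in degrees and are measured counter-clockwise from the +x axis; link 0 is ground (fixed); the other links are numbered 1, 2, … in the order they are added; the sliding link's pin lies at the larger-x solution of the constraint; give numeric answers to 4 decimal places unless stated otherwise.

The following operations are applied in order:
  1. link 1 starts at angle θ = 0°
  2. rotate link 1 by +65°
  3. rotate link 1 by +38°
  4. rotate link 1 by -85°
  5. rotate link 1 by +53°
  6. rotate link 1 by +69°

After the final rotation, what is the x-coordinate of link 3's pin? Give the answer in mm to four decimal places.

geometry: r = 47 mm, L = 297 mm, e = 6 mm; θ starts at 0°
rotate link 1 by +65°: θ ← 0° +65° = 65°
rotate link 1 by +38°: θ ← 65° +38° = 103°
rotate link 1 by -85°: θ ← 103° -85° = 18°
rotate link 1 by +53°: θ ← 18° +53° = 71°
rotate link 1 by +69°: θ ← 71° +69° = 140°
crank pin P = (r cos θ, r sin θ) = (-36.004089, 30.211018)
h = r sin θ − e = 30.211018 − 6 = 24.211018
x = r cos θ + √(L² − h²) = -36.004089 + 296.011531 = 260.007442

260.0074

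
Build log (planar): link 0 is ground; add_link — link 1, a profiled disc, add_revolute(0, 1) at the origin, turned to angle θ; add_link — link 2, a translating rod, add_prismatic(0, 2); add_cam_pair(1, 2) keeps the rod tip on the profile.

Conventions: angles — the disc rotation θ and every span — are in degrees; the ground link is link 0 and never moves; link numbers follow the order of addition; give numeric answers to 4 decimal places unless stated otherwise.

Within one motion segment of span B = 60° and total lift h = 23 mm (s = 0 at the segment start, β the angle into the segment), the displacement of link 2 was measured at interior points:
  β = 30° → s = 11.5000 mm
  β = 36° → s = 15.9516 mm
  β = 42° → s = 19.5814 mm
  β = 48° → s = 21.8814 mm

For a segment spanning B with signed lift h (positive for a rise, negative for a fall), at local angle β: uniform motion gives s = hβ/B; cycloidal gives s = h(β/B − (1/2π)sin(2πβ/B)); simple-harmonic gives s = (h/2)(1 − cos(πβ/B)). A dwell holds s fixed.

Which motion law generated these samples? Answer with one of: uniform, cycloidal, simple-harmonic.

candidates at β/B = r: uniform s = h·r (linear in β); cycloidal s = h·(r − sin(2πr)/(2π)); simple-harmonic s = (h/2)(1 − cos(πr))
β=30°: printed 11.5000 | uniform 11.5000, cycloidal 11.5000, simple-harmonic 11.5000
β=36°: printed 15.9516 | uniform 13.8000, cycloidal 15.9516, simple-harmonic 15.0537
β=42°: printed 19.5814 | uniform 16.1000, cycloidal 19.5814, simple-harmonic 18.2595
β=48°: printed 21.8814 | uniform 18.4000, cycloidal 21.8814, simple-harmonic 20.8037
only one law matches every sample → cycloidal

cycloidal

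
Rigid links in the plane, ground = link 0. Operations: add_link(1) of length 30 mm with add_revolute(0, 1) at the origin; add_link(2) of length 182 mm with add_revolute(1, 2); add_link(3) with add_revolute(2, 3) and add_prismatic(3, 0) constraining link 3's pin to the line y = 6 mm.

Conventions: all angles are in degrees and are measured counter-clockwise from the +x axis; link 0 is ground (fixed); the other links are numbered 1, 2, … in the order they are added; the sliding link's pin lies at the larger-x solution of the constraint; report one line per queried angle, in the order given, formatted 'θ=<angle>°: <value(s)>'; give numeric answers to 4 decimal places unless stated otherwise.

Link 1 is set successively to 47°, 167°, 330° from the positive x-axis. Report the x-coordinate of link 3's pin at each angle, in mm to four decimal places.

geometry: r = 30 mm, L = 182 mm, e = 6 mm
θ=47°: crank pin P = (r cos θ, r sin θ) = (20.459951, 21.940611)
θ=47°: h = r sin θ − e = 21.940611 − 6 = 15.940611
θ=47°: x = r cos θ + √(L² − h²) = 20.459951 + 181.300571 = 201.760521
θ=167°: crank pin P = (r cos θ, r sin θ) = (-29.231102, 6.748532)
θ=167°: h = r sin θ − e = 6.748532 − 6 = 0.748532
θ=167°: x = r cos θ + √(L² − h²) = -29.231102 + 181.998461 = 152.767359
θ=330°: crank pin P = (r cos θ, r sin θ) = (25.980762, -15.000000)
θ=330°: h = r sin θ − e = -15.000000 − 6 = -21.000000
θ=330°: x = r cos θ + √(L² − h²) = 25.980762 + 180.784402 = 206.765164

θ=47°: 201.7605
θ=167°: 152.7674
θ=330°: 206.7652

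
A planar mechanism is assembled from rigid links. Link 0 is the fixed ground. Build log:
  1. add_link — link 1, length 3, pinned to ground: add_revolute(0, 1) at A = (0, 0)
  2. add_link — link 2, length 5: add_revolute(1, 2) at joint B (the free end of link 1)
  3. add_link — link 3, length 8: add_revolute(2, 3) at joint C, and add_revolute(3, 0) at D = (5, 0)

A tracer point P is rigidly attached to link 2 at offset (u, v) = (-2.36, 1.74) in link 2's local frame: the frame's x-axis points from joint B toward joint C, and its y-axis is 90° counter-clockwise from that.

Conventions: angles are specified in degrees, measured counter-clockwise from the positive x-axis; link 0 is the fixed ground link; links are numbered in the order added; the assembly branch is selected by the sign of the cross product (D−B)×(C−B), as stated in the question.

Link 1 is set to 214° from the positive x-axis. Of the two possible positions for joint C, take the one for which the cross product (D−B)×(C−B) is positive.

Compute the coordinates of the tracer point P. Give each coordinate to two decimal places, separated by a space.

A=(0,0), D=(5.00,0)
B = A + 3.00·(cos214°, sin214°) = (-2.4871, -1.6776)
|BD| = 7.6728
circle(B,5.00) ∩ circle(D,8.00): a=1.2949, h=4.8294
  candidates: C₊=(-2.2794,3.3181) cross=37.055; C₋=(-0.1676,-6.1070) cross=-37.055
  branch + wants cross > 0 → take C=(-2.2794,3.3181) (cross=37.055)
ex = (C−B)/|BC| = (0.0415,0.9991); ey = (-0.9991,0.0415)
P = B + -2.36·ex + 1.74·ey = (-4.3236,-3.9633)

-4.32 -3.96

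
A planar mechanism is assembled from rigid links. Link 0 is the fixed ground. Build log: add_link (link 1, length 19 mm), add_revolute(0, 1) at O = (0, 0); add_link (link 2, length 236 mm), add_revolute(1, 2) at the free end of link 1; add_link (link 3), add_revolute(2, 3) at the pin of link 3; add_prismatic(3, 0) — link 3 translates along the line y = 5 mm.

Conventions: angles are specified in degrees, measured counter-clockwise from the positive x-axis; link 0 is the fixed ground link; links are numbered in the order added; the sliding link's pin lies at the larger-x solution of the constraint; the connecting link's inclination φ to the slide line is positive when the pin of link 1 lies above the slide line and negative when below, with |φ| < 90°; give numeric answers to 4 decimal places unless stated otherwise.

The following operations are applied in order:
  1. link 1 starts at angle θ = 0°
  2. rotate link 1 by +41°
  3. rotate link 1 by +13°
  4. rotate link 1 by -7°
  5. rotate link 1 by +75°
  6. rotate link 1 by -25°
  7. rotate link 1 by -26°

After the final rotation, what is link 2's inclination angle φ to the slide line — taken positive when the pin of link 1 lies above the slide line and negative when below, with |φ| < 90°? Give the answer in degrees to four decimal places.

geometry: r = 19 mm, L = 236 mm, e = 5 mm; θ starts at 0°
rotate link 1 by +41°: θ ← 0° +41° = 41°
rotate link 1 by +13°: θ ← 41° +13° = 54°
rotate link 1 by -7°: θ ← 54° -7° = 47°
rotate link 1 by +75°: θ ← 47° +75° = 122°
rotate link 1 by -25°: θ ← 122° -25° = 97°
rotate link 1 by -26°: θ ← 97° -26° = 71°
h = r sin θ − e = 17.964853 − 5 = 12.964853
sin φ = h / L = 12.964853 / 236 = 0.05493582
φ = arcsin(0.05493582) = 3.149176°

3.1492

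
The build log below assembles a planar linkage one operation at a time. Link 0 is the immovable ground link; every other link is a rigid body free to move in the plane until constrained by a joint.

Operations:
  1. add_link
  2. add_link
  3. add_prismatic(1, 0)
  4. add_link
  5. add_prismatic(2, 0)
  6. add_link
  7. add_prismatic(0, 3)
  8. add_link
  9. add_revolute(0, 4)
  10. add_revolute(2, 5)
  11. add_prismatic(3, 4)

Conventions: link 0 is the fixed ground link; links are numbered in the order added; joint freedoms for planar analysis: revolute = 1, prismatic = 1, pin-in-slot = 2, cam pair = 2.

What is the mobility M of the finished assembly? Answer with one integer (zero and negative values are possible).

ground; <1,0,0>
#1 <2,0,0>
#2 <3,0,0>
P:1↔0 J1 <3,1,0>
#3 <4,1,0>
P:2↔0 J1 <4,2,0>
#4 <5,2,0>
P:0↔3 J1 <5,3,0>
#5 <6,3,0>
R:0↔4 J1 <6,4,0>
R:2↔5 J1 <6,5,0>
P:3↔4 J1 <6,6,0>
3×5 − 2×6 − 1×0 = 3

M = 3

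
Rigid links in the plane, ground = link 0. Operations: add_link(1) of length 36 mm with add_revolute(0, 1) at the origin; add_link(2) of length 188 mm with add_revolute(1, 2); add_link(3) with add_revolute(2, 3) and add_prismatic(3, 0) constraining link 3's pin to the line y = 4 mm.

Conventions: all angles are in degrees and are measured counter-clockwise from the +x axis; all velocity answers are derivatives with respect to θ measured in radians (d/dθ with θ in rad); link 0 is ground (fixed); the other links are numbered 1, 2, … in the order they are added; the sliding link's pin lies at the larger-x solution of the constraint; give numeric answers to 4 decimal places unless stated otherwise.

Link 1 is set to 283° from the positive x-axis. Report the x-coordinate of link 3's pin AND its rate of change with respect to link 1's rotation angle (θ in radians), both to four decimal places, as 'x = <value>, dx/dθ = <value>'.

geometry: r = 36 mm, L = 188 mm, e = 4 mm
crank pin P = (r cos θ, r sin θ) = (8.098238, -35.077322)
h = r sin θ − e = -35.077322 − 4 = -39.077322
x = r cos θ + √(L² − h²) = 8.098238 + 183.893890 = 191.992128
dx/dθ = −r sin θ − h·r cos θ/√(L² − h²) (θ in radians; h = -39.077322) = 36.798192

x = 191.9921, dx/dθ = 36.7982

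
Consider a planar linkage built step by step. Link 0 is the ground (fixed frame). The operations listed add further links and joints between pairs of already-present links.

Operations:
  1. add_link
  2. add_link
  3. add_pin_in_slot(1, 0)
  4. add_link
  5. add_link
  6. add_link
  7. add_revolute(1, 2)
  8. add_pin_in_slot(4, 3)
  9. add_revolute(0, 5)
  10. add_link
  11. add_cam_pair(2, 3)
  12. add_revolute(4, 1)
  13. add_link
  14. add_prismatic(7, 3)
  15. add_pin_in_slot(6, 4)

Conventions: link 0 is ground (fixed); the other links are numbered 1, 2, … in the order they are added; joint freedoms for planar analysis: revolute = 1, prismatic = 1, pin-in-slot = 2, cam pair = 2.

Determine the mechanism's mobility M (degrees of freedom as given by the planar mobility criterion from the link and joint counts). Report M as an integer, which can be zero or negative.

(L,J1,J2)=(1,0,0); link0 fixed
link1: (2,0,0)
link2: (3,0,0)
PS 1-0 [J2]: (3,0,1)
link3: (4,0,1)
link4: (5,0,1)
link5: (6,0,1)
R 1-2 [J1]: (6,1,1)
PS 4-3 [J2]: (6,1,2)
R 0-5 [J1]: (6,2,2)
link6: (7,2,2)
C 2-3 [J2]: (7,2,3)
R 4-1 [J1]: (7,3,3)
link7: (8,3,3)
P 7-3 [J1]: (8,4,3)
PS 6-4 [J2]: (8,4,4)
Grübler: 3·7 − 2·4 − 4 = 9

M = 9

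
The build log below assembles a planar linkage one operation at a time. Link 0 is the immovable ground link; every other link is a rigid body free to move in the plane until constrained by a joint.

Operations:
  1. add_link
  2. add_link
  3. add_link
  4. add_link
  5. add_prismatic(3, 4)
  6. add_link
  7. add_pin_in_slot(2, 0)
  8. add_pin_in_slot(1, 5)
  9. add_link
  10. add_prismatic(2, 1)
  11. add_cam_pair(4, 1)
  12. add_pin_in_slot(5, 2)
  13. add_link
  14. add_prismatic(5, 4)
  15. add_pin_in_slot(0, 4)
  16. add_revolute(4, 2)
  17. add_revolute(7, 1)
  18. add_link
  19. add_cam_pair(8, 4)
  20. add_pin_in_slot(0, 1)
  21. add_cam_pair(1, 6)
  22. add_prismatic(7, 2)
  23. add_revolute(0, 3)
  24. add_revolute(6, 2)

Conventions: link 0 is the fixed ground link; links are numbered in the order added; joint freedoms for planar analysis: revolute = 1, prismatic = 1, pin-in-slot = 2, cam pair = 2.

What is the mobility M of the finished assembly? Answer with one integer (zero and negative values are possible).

link 0 = ground. State L|J1|J2 = 1|0|0
+link1  2|0|0
+link2  3|0|0
+link3  4|0|0
+link4  5|0|0
P(3,4) f=1→J1  5|1|0
+link5  6|1|0
PS(2,0) f=2→J2  6|1|1
PS(1,5) f=2→J2  6|1|2
+link6  7|1|2
P(2,1) f=1→J1  7|2|2
C(4,1) f=2→J2  7|2|3
PS(5,2) f=2→J2  7|2|4
+link7  8|2|4
P(5,4) f=1→J1  8|3|4
PS(0,4) f=2→J2  8|3|5
R(4,2) f=1→J1  8|4|5
R(7,1) f=1→J1  8|5|5
+link8  9|5|5
C(8,4) f=2→J2  9|5|6
PS(0,1) f=2→J2  9|5|7
C(1,6) f=2→J2  9|5|8
P(7,2) f=1→J1  9|6|8
R(0,3) f=1→J1  9|7|8
R(6,2) f=1→J1  9|8|8
M = 3(9−1)−2·8−8 = 24−16−8 = 0

M = 0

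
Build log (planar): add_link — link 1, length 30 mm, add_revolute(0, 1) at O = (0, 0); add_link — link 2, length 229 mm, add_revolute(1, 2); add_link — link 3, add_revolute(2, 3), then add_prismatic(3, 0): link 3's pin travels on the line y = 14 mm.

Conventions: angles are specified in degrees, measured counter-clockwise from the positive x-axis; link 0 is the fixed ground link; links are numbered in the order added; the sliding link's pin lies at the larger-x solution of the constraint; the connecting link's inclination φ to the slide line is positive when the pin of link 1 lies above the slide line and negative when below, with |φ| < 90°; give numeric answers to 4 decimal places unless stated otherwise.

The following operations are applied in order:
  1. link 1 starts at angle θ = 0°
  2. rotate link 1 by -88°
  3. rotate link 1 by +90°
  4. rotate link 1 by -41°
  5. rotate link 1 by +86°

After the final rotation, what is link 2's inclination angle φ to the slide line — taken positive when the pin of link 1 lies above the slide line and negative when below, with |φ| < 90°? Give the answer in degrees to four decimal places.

geometry: r = 30 mm, L = 229 mm, e = 14 mm; θ starts at 0°
rotate link 1 by -88°: θ ← 0° -88° = -88°
rotate link 1 by +90°: θ ← -88° +90° = 2°
rotate link 1 by -41°: θ ← 2° -41° = -39°
rotate link 1 by +86°: θ ← -39° +86° = 47°
h = r sin θ − e = 21.940611 − 14 = 7.940611
sin φ = h / L = 7.940611 / 229 = 0.03467516
φ = arcsin(0.03467516) = 1.987139°

1.9871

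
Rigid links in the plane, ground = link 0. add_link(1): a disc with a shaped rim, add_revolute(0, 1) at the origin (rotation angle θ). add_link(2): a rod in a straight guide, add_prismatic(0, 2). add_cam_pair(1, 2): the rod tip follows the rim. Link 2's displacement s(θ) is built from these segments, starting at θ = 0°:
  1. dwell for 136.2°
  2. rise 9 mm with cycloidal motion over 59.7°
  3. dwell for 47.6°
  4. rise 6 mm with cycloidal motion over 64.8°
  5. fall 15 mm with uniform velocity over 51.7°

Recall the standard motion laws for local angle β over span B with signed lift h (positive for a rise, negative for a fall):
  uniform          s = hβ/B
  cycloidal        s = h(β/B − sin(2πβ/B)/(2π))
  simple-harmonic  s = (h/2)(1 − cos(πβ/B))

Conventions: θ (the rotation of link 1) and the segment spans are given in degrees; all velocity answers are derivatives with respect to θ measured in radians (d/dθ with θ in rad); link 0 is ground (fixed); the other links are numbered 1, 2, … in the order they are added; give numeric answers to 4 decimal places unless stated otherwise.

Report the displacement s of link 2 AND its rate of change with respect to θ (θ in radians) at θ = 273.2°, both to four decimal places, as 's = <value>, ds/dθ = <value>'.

segment 1 (0° to 136.2°, dwell): s unchanged at 0.0000
segment 2 (136.2° to 195.9°, cycloidal, h = 9) is passed completely: s = 0.0000 + (9) = 9.0000
segment 3 (195.9° to 243.5°, dwell): s unchanged at 9.0000
θ = 273.2° falls in segment 4 (243.5° to 308.3°, cycloidal, h = 6): β = 273.2 − 243.5 = 29.7°, B = 64.8°; Δs = 6·(0.4583 − sin(2π·0.4583)/(2π)) = 2.5028; s = 9.0000 + 2.5028 = 11.5028
velocity in seg [243.5°–308.3°] (cycloidal), θ in radians: β = 29.7° = 0.5184 rad, B = 64.8° = 1.1310 rad; ds/dθ = (h/B)(1 − cos(2πβ/B)) = (6/1.1310)(1 − cos(2π·0.4583)) = 10.429560 mm/rad

s = 11.5028, ds/dθ = 10.4296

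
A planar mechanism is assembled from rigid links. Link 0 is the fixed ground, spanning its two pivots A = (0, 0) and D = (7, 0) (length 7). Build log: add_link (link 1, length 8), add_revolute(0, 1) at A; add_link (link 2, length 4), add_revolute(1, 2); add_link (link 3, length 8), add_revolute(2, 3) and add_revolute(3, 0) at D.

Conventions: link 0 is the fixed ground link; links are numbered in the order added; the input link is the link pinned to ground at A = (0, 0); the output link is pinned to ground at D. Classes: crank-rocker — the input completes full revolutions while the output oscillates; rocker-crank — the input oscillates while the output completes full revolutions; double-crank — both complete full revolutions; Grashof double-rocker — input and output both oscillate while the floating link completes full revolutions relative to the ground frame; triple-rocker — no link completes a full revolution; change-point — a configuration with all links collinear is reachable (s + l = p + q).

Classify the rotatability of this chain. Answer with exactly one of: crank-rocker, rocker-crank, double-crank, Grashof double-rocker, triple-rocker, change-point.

lengths: ground=7, input=8, coupler=4, output=8
sorted: s=4 (shortest), l=8 (longest), p+q=15
s + l = 12 vs p + q = 15
s + l < p + q (Grashof) with shortest = coupler link → Grashof double-rocker

Grashof double-rocker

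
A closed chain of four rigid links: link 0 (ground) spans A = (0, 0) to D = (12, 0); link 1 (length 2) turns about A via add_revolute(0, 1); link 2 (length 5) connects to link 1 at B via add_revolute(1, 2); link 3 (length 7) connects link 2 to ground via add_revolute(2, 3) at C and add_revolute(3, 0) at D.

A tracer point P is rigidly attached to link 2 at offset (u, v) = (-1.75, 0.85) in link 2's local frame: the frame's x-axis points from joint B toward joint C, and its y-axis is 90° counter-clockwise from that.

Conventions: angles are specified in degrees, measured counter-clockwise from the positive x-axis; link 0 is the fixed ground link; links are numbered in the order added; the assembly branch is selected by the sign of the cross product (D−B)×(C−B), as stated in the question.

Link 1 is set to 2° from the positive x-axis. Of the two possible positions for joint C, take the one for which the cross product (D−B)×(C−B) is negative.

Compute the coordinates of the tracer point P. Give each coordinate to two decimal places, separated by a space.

A=(0,0), D=(12.00,0)
B = A + 2.00·(cos2°, sin2°) = (1.9988, 0.0698)
|BD| = 10.0015
circle(B,5.00) ∩ circle(D,7.00): a=3.8009, h=3.2486
  candidates: C₊=(5.8223,3.2917) cross=32.490; C₋=(5.7769,-3.2052) cross=-32.490
  branch - wants cross < 0 → take C=(5.7769,-3.2052) (cross=-32.490)
ex = (C−B)/|BC| = (0.7556,-0.6550); ey = (0.6550,0.7556)
P = B + -1.75·ex + 0.85·ey = (1.2332,1.8583)

1.23 1.86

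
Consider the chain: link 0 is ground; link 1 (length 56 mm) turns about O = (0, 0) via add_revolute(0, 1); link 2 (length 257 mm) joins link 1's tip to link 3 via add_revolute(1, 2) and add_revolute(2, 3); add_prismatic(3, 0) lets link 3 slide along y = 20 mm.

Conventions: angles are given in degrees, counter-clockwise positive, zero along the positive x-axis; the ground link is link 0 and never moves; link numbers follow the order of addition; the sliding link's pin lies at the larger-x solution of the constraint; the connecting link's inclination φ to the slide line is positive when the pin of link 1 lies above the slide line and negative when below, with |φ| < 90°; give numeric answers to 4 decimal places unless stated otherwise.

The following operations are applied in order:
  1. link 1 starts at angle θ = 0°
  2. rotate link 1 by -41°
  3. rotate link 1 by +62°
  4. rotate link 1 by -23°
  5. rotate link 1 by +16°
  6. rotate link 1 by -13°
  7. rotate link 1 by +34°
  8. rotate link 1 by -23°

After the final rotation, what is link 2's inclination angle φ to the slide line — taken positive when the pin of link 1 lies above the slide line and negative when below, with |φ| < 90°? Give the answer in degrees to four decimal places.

geometry: r = 56 mm, L = 257 mm, e = 20 mm; θ starts at 0°
rotate link 1 by -41°: θ ← 0° -41° = -41°
rotate link 1 by +62°: θ ← -41° +62° = 21°
rotate link 1 by -23°: θ ← 21° -23° = -2°
rotate link 1 by +16°: θ ← -2° +16° = 14°
rotate link 1 by -13°: θ ← 14° -13° = 1°
rotate link 1 by +34°: θ ← 1° +34° = 35°
rotate link 1 by -23°: θ ← 35° -23° = 12°
h = r sin θ − e = 11.643055 − 20 = -8.356945
sin φ = h / L = -8.356945 / 257 = -0.03251730
φ = arcsin(-0.03251730) = -1.863432°

-1.8634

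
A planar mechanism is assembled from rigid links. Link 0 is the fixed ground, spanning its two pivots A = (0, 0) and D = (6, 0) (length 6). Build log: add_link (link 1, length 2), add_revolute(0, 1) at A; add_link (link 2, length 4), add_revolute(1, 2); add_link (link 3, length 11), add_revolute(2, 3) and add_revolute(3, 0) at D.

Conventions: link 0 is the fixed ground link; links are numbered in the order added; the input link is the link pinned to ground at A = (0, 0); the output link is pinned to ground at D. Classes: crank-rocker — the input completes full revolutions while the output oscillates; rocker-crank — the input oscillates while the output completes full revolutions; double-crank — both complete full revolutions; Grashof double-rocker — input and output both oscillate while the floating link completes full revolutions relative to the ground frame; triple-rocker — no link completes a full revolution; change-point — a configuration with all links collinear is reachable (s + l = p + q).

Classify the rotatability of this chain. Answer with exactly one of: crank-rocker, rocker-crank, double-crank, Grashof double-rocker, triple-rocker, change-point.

lengths: ground=6, input=2, coupler=4, output=11
sorted: s=2 (shortest), l=11 (longest), p+q=10
s + l = 13 vs p + q = 10
s + l > p + q → non-Grashof → no link fully rotates → triple-rocker

triple-rocker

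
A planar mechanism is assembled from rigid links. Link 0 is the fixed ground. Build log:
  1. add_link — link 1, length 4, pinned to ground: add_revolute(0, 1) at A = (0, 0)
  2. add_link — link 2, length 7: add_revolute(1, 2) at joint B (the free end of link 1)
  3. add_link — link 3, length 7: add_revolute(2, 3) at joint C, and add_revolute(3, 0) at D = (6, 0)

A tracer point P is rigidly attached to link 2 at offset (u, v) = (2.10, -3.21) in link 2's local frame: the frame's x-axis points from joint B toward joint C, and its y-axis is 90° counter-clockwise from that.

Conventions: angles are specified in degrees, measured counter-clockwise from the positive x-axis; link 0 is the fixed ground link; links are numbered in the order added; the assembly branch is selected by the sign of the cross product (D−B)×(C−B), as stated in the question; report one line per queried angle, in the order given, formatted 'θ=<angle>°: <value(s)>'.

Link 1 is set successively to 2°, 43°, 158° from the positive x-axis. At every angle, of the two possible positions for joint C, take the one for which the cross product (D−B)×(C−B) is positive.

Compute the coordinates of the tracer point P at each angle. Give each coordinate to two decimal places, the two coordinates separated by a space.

A=(0,0), D=(6.00,0)
θ=2°: B = A + 4.00·(cos2°, sin2°) = (3.9976, 0.1396)
θ=2°: |BD| = 2.0073
θ=2°: circle(B,7.00) ∩ circle(D,7.00): a=1.0036, h=6.9277
θ=2°:   candidates: C₊=(5.4806,6.9807) cross=13.906; C₋=(4.5170,-6.8411) cross=-13.906
θ=2°:   branch + wants cross > 0 → take C=(5.4806,6.9807) (cross=13.906)
θ=2°: ex = (C−B)/|BC| = (0.2119,0.9773); ey = (-0.9773,0.2119)
θ=2°: P = B + 2.10·ex + -3.21·ey = (7.5796,1.5119)
θ=43°: B = A + 4.00·(cos43°, sin43°) = (2.9254, 2.7280)
θ=43°: |BD| = 4.1104
θ=43°: circle(B,7.00) ∩ circle(D,7.00): a=2.0552, h=6.6915
θ=43°:   candidates: C₊=(8.9038,6.3693) cross=27.504; C₋=(0.0216,-3.6413) cross=-27.504
θ=43°:   branch + wants cross > 0 → take C=(8.9038,6.3693) (cross=27.504)
θ=43°: ex = (C−B)/|BC| = (0.8541,0.5202); ey = (-0.5202,0.8541)
θ=43°: P = B + 2.10·ex + -3.21·ey = (6.3887,1.0789)
θ=158°: B = A + 4.00·(cos158°, sin158°) = (-3.7087, 1.4984)
θ=158°: |BD| = 9.8237
θ=158°: circle(B,7.00) ∩ circle(D,7.00): a=4.9118, h=4.9874
θ=158°:   candidates: C₊=(1.9064,5.6782) cross=48.994; C₋=(0.3849,-4.1798) cross=-48.994
θ=158°:   branch + wants cross > 0 → take C=(1.9064,5.6782) (cross=48.994)
θ=158°: ex = (C−B)/|BC| = (0.8022,0.5971); ey = (-0.5971,0.8022)
θ=158°: P = B + 2.10·ex + -3.21·ey = (-0.1075,0.1774)

θ=2°: 7.58 1.51
θ=43°: 6.39 1.08
θ=158°: -0.11 0.18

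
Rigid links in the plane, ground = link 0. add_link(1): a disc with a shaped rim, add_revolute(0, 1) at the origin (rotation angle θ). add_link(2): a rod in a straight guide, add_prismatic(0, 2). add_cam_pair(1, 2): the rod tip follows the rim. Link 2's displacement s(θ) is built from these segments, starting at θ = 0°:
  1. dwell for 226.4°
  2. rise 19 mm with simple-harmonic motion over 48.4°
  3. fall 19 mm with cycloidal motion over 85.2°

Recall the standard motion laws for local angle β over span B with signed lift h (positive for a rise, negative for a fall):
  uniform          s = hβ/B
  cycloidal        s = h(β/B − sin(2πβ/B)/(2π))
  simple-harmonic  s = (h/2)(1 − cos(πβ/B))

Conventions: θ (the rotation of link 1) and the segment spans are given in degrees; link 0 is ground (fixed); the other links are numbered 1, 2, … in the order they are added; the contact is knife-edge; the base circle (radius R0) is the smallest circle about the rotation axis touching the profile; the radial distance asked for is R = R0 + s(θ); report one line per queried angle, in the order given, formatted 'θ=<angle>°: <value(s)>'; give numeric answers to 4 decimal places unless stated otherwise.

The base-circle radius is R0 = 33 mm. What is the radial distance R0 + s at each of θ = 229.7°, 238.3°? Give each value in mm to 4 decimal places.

segment 1 (0° to 226.4°, dwell): s unchanged at 0.0000
θ = 229.7° falls in segment 2 (226.4° to 274.8°, simple-harmonic, h = 19): β = 229.7 − 226.4 = 3.3°, B = 48.4°; Δs = 19/2·(1 − cos(π·0.0682)) = 0.2171; s = 0.0000 + 0.2171 = 0.2171
θ = 238.3° falls in segment 2 (226.4° to 274.8°, simple-harmonic, h = 19): β = 238.3 − 226.4 = 11.9°, B = 48.4°; Δs = 19/2·(1 − cos(π·0.2459)) = 2.6958; s = 0.0000 + 2.6958 = 2.6958
θ=229.7°: R = R0 + s = 33 + 0.2171 = 33.2171
θ=238.3°: R = R0 + s = 33 + 2.6958 = 35.6958

θ=229.7°: 33.2171
θ=238.3°: 35.6958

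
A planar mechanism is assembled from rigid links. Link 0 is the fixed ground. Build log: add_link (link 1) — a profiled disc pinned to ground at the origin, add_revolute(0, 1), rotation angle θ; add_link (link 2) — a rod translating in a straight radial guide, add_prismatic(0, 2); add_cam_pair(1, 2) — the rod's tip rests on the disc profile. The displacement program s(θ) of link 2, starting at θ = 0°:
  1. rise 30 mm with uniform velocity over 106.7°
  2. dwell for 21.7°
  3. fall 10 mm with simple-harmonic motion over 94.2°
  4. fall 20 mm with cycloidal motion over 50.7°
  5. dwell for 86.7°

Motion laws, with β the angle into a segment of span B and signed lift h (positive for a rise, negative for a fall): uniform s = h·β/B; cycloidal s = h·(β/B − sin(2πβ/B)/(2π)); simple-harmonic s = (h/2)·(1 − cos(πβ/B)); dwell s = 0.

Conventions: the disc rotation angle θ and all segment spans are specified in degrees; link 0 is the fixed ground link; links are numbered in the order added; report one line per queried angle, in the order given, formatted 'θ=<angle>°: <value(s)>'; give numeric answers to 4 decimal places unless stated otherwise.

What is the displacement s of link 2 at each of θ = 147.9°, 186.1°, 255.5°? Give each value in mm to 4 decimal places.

seg 1 [0°–106.7°] uniform, h=30: full span → s += 30 → s = 30.0000
seg 2 [106.7°–128.4°] dwell: s stays 30.0000
seg 3 [128.4°–222.6°] simple-harmonic, h=-10: θ=147.9° here. β=19.5, B=94.2. -10/2·(1 − cos(π·0.2070)) = -1.0206 → s = 28.9794
seg 3 [128.4°–222.6°] simple-harmonic, h=-10: θ=186.1° here. β=57.7, B=94.2. -10/2·(1 − cos(π·0.6125)) = -6.7310 → s = 23.2690
seg 3 [128.4°–222.6°] simple-harmonic, h=-10: full span → s += -10 → s = 20.0000
seg 4 [222.6°–273.3°] cycloidal, h=-20: θ=255.5° here. β=32.9, B=50.7. -20·(0.6489 − sin(2π·0.6489)/(2π)) = -15.5407 → s = 4.4593

θ=147.9°: 28.9794
θ=186.1°: 23.2690
θ=255.5°: 4.4593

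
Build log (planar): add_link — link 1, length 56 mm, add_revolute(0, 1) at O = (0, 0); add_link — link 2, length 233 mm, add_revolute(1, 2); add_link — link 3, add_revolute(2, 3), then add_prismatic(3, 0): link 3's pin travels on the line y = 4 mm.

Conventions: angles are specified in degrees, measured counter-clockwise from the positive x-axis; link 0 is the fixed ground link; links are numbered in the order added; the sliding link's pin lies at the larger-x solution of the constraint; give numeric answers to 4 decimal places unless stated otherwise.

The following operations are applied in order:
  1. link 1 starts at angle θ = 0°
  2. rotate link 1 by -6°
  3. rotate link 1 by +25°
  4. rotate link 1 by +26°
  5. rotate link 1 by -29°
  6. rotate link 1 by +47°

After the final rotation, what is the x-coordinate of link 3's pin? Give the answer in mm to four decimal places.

geometry: r = 56 mm, L = 233 mm, e = 4 mm; θ starts at 0°
rotate link 1 by -6°: θ ← 0° -6° = -6°
rotate link 1 by +25°: θ ← -6° +25° = 19°
rotate link 1 by +26°: θ ← 19° +26° = 45°
rotate link 1 by -29°: θ ← 45° -29° = 16°
rotate link 1 by +47°: θ ← 16° +47° = 63°
crank pin P = (r cos θ, r sin θ) = (25.423468, 49.896365)
h = r sin θ − e = 49.896365 − 4 = 45.896365
x = r cos θ + √(L² − h²) = 25.423468 + 228.434944 = 253.858412

253.8584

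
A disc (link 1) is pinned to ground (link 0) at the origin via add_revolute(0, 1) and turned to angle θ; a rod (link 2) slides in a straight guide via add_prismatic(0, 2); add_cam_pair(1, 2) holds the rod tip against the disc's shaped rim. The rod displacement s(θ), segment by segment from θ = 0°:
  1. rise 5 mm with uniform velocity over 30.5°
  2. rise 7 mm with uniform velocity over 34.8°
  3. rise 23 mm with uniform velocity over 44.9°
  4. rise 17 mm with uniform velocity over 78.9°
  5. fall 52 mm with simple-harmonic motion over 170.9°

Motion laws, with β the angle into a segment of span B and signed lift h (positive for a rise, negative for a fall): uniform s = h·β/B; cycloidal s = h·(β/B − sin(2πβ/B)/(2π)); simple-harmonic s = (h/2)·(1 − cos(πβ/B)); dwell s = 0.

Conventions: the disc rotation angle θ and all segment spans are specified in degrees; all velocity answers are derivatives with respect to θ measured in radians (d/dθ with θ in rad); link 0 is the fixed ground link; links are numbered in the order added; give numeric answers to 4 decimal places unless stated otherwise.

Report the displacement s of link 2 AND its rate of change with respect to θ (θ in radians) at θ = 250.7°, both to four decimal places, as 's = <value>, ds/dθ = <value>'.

segment 1 (0° to 30.5°, uniform, h = 5) is passed completely: s = 0.0000 + (5) = 5.0000
segment 2 (30.5° to 65.3°, uniform, h = 7) is passed completely: s = 5.0000 + (7) = 12.0000
segment 3 (65.3° to 110.2°, uniform, h = 23) is passed completely: s = 12.0000 + (23) = 35.0000
segment 4 (110.2° to 189.1°, uniform, h = 17) is passed completely: s = 35.0000 + (17) = 52.0000
θ = 250.7° falls in segment 5 (189.1° to 360°, simple-harmonic, h = -52): β = 250.7 − 189.1 = 61.6°, B = 170.9°; Δs = -52/2·(1 − cos(π·0.3604)) = -14.9626; s = 52.0000 − 14.9626 = 37.0374
velocity in seg [189.1°–360°] (simple-harmonic), θ in radians: β = 61.6° = 1.0751 rad, B = 170.9° = 2.9828 rad; ds/dθ = (πh/(2B)) sin(πβ/B) = (π·(-52)/(2·2.9828)) sin(π·0.3604) = -24.794443 mm/rad

s = 37.0374, ds/dθ = -24.7944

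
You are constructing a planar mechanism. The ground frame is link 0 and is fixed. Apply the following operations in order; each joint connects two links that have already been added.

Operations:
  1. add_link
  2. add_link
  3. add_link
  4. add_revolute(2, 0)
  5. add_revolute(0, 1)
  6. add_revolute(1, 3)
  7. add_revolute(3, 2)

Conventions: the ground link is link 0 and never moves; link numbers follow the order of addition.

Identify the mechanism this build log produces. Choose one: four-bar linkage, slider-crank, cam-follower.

links: 4 (incl. ground); joints: 4 revolute, 0 prismatic, 0 higher (cam) pair, forming one closed loop
4 links in a single 4R loop → four-bar linkage

four-bar linkage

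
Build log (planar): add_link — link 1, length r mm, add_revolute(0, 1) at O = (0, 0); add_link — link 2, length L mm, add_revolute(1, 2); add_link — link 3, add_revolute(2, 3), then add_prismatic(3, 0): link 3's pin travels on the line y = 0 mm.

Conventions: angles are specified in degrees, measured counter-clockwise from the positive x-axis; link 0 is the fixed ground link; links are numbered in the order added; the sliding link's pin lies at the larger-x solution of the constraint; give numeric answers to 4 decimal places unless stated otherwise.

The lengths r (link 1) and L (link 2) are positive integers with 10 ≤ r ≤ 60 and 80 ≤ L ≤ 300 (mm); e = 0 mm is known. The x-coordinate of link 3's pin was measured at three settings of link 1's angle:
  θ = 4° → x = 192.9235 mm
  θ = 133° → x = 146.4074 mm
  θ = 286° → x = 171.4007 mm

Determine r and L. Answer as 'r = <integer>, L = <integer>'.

constraint per measurement: (x − r cos θ)² + (r sin θ − e)² = L²
subtracting the θ₁ and θ₂ equations cancels the r² and L² terms:
r = (x₁² − x₂²) / (2[(x₁cos θ₁ + e sin θ₁) − (x₂cos θ₂ + e sin θ₂)]) = 27.0000 → r = 27
L² = (x₁ − r cos θ₁)² + (r sin θ₁ − e)² = 27555.9853 → L = 166.0000 → L = 166
check at θ₃=286°: x = 171.4007 (printed 171.4007) ✓

r = 27, L = 166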